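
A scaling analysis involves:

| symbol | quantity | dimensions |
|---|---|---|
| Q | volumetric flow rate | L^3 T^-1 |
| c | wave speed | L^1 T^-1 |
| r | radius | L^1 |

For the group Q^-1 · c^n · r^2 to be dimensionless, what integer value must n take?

Balance the L exponent: (1)·n from c, plus −(3) + 2·(1) = -1 from the rest, must sum to zero.
n − 1 = 0, so n = 1.

1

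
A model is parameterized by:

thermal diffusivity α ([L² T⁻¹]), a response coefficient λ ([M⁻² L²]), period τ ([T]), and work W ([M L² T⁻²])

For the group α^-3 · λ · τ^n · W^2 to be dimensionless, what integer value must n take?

Balance the T exponent: (1)·n from τ, plus −3·(-1) + (0) + 2·(-2) = -1 from the rest, must sum to zero.
n − 1 = 0, so n = 1.

1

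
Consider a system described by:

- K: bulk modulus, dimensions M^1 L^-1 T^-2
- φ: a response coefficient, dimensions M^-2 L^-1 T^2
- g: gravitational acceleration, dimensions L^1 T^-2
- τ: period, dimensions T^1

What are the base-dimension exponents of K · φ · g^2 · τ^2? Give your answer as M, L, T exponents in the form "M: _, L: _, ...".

M: -1, L: 0, T: -2

Collect each base-dimension exponent across the product:
  M: (1) + (-2) + 2·(0) + 2·(0) = -1
  L: (-1) + (-1) + 2·(1) + 2·(0) = 0
  T: (-2) + (2) + 2·(-2) + 2·(1) = -2
So the dimensions are [M⁻¹ T⁻²].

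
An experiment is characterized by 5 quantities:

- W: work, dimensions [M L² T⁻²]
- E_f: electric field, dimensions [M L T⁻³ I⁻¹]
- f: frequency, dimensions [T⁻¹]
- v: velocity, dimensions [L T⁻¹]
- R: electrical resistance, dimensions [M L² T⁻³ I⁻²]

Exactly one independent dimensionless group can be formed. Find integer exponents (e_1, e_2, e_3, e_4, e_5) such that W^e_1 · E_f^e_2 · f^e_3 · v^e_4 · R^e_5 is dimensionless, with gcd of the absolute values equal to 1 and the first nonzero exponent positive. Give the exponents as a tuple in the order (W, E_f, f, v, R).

(1, -2, 3, -2, 1)

M: e_1·(1) + e_2·(1) + e_3·(0) + e_4·(0) + e_5·(1) = 0
L: e_1·(2) + e_2·(1) + e_3·(0) + e_4·(1) + e_5·(2) = 0
T: e_1·(-2) + e_2·(-3) + e_3·(-1) + e_4·(-1) + e_5·(-3) = 0
I: e_1·(0) + e_2·(-1) + e_3·(0) + e_4·(0) + e_5·(-2) = 0
Solving this homogeneous linear system for the smallest-integer solution (first nonzero entry positive) gives (1, -2, 3, -2, 1).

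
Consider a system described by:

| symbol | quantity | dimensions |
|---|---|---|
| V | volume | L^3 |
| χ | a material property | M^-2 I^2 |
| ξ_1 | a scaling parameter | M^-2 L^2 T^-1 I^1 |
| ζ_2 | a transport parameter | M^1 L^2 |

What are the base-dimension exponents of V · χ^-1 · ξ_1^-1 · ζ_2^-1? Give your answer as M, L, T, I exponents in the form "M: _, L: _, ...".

Collect each base-dimension exponent across the product:
  M: (0) − (-2) − (-2) − (1) = 3
  L: (3) − (0) − (2) − (2) = -1
  T: (0) − (0) − (-1) − (0) = 1
  I: (0) − (2) − (1) − (0) = -3
So the dimensions are [M³ L⁻¹ T I⁻³].

M: 3, L: -1, T: 1, I: -3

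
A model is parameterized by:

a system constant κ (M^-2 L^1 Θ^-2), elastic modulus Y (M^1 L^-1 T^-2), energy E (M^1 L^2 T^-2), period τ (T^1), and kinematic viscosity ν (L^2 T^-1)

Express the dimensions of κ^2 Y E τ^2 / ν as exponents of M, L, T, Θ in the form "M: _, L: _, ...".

M: -2, L: 1, T: -1, Θ: -4

Collect each base-dimension exponent across the product:
  M: 2·(-2) + (1) + (1) + 2·(0) − (0) = -2
  L: 2·(1) + (-1) + (2) + 2·(0) − (2) = 1
  T: 2·(0) + (-2) + (-2) + 2·(1) − (-1) = -1
  Θ: 2·(-2) + (0) + (0) + 2·(0) − (0) = -4
So the dimensions are [M⁻² L T⁻¹ Θ⁻⁴].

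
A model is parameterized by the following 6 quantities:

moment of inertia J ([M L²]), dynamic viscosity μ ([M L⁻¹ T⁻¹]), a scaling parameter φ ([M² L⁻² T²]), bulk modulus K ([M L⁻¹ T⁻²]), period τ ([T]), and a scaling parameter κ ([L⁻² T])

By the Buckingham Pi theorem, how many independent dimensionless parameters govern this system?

There are 6 variables and 3 base dimensions (M, L, T).
The dimension matrix has rank 3.
Independent dimensionless groups: 6 − 3 = 3.

3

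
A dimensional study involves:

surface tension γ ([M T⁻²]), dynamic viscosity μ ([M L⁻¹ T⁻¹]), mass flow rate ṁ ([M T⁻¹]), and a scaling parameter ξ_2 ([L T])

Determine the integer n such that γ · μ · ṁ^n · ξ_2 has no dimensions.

Balance the M exponent: (1)·n from ṁ, plus (1) + (1) + (0) = 2 from the rest, must sum to zero.
n + 2 = 0, so n = -2.

-2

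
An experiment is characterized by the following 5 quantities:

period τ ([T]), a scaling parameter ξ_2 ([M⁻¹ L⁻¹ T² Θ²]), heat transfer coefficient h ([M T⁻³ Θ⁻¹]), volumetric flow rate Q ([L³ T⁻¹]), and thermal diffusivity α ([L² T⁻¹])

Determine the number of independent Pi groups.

1

There are 5 variables and 4 base dimensions (M, L, T, Θ).
The dimension matrix has rank 4.
Independent dimensionless groups: 5 − 4 = 1.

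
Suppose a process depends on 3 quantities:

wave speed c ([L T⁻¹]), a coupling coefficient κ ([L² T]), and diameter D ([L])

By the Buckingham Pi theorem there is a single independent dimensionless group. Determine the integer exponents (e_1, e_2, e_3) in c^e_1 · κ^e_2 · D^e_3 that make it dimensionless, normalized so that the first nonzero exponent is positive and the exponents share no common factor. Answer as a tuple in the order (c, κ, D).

L: e_1·(1) + e_2·(2) + e_3·(1) = 0
T: e_1·(-1) + e_2·(1) + e_3·(0) = 0
Solving this homogeneous linear system for the smallest-integer solution (first nonzero entry positive) gives (1, 1, -3).

(1, 1, -3)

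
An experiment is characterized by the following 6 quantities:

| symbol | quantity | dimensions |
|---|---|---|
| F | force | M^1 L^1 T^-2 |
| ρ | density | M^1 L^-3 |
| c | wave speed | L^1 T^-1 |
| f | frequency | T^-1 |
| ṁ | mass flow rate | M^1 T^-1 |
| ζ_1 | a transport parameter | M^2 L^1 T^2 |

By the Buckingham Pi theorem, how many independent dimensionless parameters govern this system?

3

There are 6 variables and 3 base dimensions (M, L, T).
The dimension matrix has rank 3.
Independent dimensionless groups: 6 − 3 = 3.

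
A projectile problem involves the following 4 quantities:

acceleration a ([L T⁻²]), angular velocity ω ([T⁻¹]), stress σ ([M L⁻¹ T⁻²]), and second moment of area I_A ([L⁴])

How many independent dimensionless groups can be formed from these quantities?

1

There are 4 variables and 3 base dimensions (M, L, T).
The dimension matrix has rank 3.
Independent dimensionless groups: 4 − 3 = 1.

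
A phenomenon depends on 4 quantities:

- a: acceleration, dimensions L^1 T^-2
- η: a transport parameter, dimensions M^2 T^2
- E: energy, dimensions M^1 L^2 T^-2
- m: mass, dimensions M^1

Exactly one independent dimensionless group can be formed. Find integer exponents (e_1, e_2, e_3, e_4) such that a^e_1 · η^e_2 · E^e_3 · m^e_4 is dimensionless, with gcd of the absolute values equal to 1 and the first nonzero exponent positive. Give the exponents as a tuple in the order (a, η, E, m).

(2, 1, -1, -1)

M: e_1·(0) + e_2·(2) + e_3·(1) + e_4·(1) = 0
L: e_1·(1) + e_2·(0) + e_3·(2) + e_4·(0) = 0
T: e_1·(-2) + e_2·(2) + e_3·(-2) + e_4·(0) = 0
Solving this homogeneous linear system for the smallest-integer solution (first nonzero entry positive) gives (2, 1, -1, -1).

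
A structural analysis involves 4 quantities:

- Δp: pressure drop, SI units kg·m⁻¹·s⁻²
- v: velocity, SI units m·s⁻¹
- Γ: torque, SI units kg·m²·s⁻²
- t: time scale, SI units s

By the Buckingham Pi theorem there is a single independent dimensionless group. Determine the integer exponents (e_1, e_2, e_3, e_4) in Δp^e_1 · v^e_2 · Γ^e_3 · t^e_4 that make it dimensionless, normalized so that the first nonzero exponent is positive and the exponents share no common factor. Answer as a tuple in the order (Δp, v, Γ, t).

M: e_1·(1) + e_2·(0) + e_3·(1) + e_4·(0) = 0
L: e_1·(-1) + e_2·(1) + e_3·(2) + e_4·(0) = 0
T: e_1·(-2) + e_2·(-1) + e_3·(-2) + e_4·(1) = 0
Solving this homogeneous linear system for the smallest-integer solution (first nonzero entry positive) gives (1, 3, -1, 3).

(1, 3, -1, 3)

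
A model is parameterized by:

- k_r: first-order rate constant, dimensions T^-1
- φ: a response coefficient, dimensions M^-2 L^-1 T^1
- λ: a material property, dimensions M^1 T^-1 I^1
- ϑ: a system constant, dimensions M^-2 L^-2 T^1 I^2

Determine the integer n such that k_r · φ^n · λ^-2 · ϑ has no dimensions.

-2

Balance the M exponent: (-2)·n from φ, plus (0) − 2·(1) + (-2) = -4 from the rest, must sum to zero.
-2n − 4 = 0, so n = -2.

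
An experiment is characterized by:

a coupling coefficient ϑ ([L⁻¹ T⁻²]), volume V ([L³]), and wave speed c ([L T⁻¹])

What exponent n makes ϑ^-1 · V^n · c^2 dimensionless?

Balance the L exponent: (3)·n from V, plus −(-1) + 2·(1) = 3 from the rest, must sum to zero.
3n + 3 = 0, so n = -1.

-1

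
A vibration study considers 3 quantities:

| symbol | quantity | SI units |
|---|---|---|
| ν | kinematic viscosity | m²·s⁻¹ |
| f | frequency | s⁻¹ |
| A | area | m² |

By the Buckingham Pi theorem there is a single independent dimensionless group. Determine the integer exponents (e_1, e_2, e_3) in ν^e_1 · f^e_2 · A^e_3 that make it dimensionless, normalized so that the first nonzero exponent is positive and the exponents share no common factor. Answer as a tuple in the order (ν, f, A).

(1, -1, -1)

L: e_1·(2) + e_2·(0) + e_3·(2) = 0
T: e_1·(-1) + e_2·(-1) + e_3·(0) = 0
Solving this homogeneous linear system for the smallest-integer solution (first nonzero entry positive) gives (1, -1, -1).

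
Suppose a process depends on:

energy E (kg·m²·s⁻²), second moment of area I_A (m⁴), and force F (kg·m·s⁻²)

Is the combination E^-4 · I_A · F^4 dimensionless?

yes

Sum the exponent of each base dimension across the product:
  M: −4·[E]_M + [I_A]_M + 4·[F]_M = −4·(1) + (0) + 4·(1) = 0
  L: −4·[E]_L + [I_A]_L + 4·[F]_L = −4·(2) + (4) + 4·(1) = 0
  T: −4·[E]_T + [I_A]_T + 4·[F]_T = −4·(-2) + (0) + 4·(-2) = 0
All base exponents vanish — dimensionless.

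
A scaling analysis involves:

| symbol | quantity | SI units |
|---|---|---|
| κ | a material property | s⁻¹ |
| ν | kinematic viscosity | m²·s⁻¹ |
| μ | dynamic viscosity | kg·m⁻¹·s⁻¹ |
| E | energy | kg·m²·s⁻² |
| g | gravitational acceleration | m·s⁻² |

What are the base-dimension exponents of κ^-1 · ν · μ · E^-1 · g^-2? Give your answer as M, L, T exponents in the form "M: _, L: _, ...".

Collect each base-dimension exponent across the product:
  M: −(0) + (0) + (1) − (1) − 2·(0) = 0
  L: −(0) + (2) + (-1) − (2) − 2·(1) = -3
  T: −(-1) + (-1) + (-1) − (-2) − 2·(-2) = 5
So the dimensions are [L⁻³ T⁵].

M: 0, L: -3, T: 5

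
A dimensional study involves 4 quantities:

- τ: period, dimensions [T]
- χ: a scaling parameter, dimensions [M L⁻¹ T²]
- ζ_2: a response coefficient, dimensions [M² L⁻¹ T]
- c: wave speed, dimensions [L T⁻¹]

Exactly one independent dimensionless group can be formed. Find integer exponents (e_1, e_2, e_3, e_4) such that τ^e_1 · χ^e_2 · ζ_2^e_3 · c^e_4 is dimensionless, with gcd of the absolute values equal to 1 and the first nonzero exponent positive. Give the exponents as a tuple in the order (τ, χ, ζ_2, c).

M: e_1·(0) + e_2·(1) + e_3·(2) + e_4·(0) = 0
L: e_1·(0) + e_2·(-1) + e_3·(-1) + e_4·(1) = 0
T: e_1·(1) + e_2·(2) + e_3·(1) + e_4·(-1) = 0
Solving this homogeneous linear system for the smallest-integer solution (first nonzero entry positive) gives (2, -2, 1, -1).

(2, -2, 1, -1)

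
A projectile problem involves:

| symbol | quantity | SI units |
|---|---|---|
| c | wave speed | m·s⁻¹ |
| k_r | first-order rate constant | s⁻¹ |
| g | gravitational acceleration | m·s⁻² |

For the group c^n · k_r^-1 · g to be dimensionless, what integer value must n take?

Balance the L exponent: (1)·n from c, plus −(0) + (1) = 1 from the rest, must sum to zero.
n + 1 = 0, so n = -1.

-1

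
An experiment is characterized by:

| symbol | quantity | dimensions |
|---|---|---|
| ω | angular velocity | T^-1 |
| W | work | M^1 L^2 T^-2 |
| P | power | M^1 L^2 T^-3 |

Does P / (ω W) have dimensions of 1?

yes

Sum the exponent of each base dimension across the product:
  M: −[ω]_M − [W]_M + [P]_M = −(0) − (1) + (1) = 0
  L: −[ω]_L − [W]_L + [P]_L = −(0) − (2) + (2) = 0
  T: −[ω]_T − [W]_T + [P]_T = −(-1) − (-2) + (-3) = 0
All base exponents vanish — dimensionless.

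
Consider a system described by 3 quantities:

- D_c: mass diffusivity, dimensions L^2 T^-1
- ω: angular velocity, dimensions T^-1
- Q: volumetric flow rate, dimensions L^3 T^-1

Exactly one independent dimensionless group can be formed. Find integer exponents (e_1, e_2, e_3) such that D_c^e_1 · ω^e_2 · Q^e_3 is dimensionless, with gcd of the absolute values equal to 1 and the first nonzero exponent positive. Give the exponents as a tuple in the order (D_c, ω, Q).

L: e_1·(2) + e_2·(0) + e_3·(3) = 0
T: e_1·(-1) + e_2·(-1) + e_3·(-1) = 0
Solving this homogeneous linear system for the smallest-integer solution (first nonzero entry positive) gives (3, -1, -2).

(3, -1, -2)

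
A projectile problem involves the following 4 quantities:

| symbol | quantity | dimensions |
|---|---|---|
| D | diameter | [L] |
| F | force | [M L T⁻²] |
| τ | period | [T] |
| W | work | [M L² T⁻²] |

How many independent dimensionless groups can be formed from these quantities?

There are 4 variables and 3 base dimensions (M, L, T).
The dimension matrix has rank 3.
Independent dimensionless groups: 4 − 3 = 1.

1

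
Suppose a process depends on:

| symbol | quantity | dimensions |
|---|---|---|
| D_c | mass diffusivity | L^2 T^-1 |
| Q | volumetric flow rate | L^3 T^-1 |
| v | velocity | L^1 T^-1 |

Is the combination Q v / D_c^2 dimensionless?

yes

Sum the exponent of each base dimension across the product:
  L: −2·[D_c]_L + [Q]_L + [v]_L = −2·(2) + (3) + (1) = 0
  T: −2·[D_c]_T + [Q]_T + [v]_T = −2·(-1) + (-1) + (-1) = 0
All base exponents vanish — dimensionless.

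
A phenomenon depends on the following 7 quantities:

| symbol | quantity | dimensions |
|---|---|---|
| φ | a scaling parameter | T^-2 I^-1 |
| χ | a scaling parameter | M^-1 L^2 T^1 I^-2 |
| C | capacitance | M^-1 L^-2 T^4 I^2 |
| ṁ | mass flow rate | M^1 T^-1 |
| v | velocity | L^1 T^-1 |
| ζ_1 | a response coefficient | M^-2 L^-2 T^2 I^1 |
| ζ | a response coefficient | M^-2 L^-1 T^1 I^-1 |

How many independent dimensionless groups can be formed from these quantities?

3

There are 7 variables and 4 base dimensions (M, L, T, I).
The dimension matrix has rank 4.
Independent dimensionless groups: 7 − 4 = 3.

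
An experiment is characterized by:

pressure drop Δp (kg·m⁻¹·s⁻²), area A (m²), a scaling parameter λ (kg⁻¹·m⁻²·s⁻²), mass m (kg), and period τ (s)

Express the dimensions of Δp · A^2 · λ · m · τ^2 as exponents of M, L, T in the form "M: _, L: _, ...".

M: 1, L: 1, T: -2

Collect each base-dimension exponent across the product:
  M: (1) + 2·(0) + (-1) + (1) + 2·(0) = 1
  L: (-1) + 2·(2) + (-2) + (0) + 2·(0) = 1
  T: (-2) + 2·(0) + (-2) + (0) + 2·(1) = -2
So the dimensions are [M L T⁻²].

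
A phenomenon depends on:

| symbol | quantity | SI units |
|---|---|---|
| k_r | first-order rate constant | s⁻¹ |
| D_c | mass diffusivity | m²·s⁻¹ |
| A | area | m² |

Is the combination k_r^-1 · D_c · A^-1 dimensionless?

yes

Sum the exponent of each base dimension across the product:
  M: −[k_r]_M + [D_c]_M − [A]_M = −(0) + (0) − (0) = 0
  L: −[k_r]_L + [D_c]_L − [A]_L = −(0) + (2) − (2) = 0
  T: −[k_r]_T + [D_c]_T − [A]_T = −(-1) + (-1) − (0) = 0
All base exponents vanish — dimensionless.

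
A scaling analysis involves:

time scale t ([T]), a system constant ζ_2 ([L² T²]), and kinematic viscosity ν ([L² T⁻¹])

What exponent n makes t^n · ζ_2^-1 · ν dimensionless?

3

Balance the T exponent: (1)·n from t, plus −(2) + (-1) = -3 from the rest, must sum to zero.
n − 3 = 0, so n = 3.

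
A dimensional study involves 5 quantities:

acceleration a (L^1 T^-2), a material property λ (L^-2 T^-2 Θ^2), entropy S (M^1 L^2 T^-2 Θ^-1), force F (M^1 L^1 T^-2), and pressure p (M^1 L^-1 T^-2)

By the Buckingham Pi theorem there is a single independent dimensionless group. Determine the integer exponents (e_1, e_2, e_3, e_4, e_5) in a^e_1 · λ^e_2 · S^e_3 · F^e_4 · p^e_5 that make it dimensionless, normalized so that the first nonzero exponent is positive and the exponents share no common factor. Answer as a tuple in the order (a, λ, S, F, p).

M: e_1·(0) + e_2·(0) + e_3·(1) + e_4·(1) + e_5·(1) = 0
L: e_1·(1) + e_2·(-2) + e_3·(2) + e_4·(1) + e_5·(-1) = 0
T: e_1·(-2) + e_2·(-2) + e_3·(-2) + e_4·(-2) + e_5·(-2) = 0
Θ: e_1·(0) + e_2·(2) + e_3·(-1) + e_4·(0) + e_5·(0) = 0
Solving this homogeneous linear system for the smallest-integer solution (first nonzero entry positive) gives (2, -2, -4, 3, 1).

(2, -2, -4, 3, 1)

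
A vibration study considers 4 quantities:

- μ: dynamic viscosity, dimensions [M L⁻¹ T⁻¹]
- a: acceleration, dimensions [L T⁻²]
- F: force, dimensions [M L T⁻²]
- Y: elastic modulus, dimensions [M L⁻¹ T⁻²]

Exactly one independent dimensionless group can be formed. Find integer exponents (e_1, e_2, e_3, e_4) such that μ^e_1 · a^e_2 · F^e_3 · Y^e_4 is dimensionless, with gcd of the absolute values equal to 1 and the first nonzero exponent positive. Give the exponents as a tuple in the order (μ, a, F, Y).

(4, 2, -1, -3)

M: e_1·(1) + e_2·(0) + e_3·(1) + e_4·(1) = 0
L: e_1·(-1) + e_2·(1) + e_3·(1) + e_4·(-1) = 0
T: e_1·(-1) + e_2·(-2) + e_3·(-2) + e_4·(-2) = 0
Solving this homogeneous linear system for the smallest-integer solution (first nonzero entry positive) gives (4, 2, -1, -3).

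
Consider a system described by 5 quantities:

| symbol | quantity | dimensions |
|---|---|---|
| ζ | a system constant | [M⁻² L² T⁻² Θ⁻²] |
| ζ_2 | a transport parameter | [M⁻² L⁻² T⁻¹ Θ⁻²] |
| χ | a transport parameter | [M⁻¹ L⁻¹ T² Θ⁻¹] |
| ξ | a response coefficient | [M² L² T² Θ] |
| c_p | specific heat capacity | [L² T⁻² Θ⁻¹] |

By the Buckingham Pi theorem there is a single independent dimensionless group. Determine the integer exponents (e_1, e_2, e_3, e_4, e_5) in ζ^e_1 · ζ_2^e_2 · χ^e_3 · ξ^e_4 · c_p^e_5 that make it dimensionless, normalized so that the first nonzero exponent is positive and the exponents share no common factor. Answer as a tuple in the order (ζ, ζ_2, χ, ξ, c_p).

M: e_1·(-2) + e_2·(-2) + e_3·(-1) + e_4·(2) + e_5·(0) = 0
L: e_1·(2) + e_2·(-2) + e_3·(-1) + e_4·(2) + e_5·(2) = 0
T: e_1·(-2) + e_2·(-1) + e_3·(2) + e_4·(2) + e_5·(-2) = 0
Θ: e_1·(-2) + e_2·(-2) + e_3·(-1) + e_4·(1) + e_5·(-1) = 0
Solving this homogeneous linear system for the smallest-integer solution (first nonzero entry positive) gives (1, 2, -2, 2, -2).

(1, 2, -2, 2, -2)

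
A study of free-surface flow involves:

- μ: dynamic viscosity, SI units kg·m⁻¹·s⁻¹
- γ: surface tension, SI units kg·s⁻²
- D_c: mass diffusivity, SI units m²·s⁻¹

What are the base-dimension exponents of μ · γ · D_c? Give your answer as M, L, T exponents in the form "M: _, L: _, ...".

Collect each base-dimension exponent across the product:
  M: (1) + (1) + (0) = 2
  L: (-1) + (0) + (2) = 1
  T: (-1) + (-2) + (-1) = -4
So the dimensions are [M² L T⁻⁴].

M: 2, L: 1, T: -4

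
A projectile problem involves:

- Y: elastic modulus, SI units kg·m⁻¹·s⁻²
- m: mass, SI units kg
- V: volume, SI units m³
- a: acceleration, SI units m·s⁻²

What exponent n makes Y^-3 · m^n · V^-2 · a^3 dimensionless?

Balance the M exponent: (1)·n from m, plus −3·(1) − 2·(0) + 3·(0) = -3 from the rest, must sum to zero.
n − 3 = 0, so n = 3.

3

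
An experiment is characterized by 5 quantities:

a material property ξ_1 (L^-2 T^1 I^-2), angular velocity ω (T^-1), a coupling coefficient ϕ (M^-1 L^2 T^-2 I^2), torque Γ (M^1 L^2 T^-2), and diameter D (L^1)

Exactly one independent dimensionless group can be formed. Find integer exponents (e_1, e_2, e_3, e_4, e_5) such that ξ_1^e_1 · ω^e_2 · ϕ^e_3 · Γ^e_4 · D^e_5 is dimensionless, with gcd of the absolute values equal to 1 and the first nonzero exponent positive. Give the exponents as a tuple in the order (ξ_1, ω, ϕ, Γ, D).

M: e_1·(0) + e_2·(0) + e_3·(-1) + e_4·(1) + e_5·(0) = 0
L: e_1·(-2) + e_2·(0) + e_3·(2) + e_4·(2) + e_5·(1) = 0
T: e_1·(1) + e_2·(-1) + e_3·(-2) + e_4·(-2) + e_5·(0) = 0
I: e_1·(-2) + e_2·(0) + e_3·(2) + e_4·(0) + e_5·(0) = 0
Solving this homogeneous linear system for the smallest-integer solution (first nonzero entry positive) gives (1, -3, 1, 1, -2).

(1, -3, 1, 1, -2)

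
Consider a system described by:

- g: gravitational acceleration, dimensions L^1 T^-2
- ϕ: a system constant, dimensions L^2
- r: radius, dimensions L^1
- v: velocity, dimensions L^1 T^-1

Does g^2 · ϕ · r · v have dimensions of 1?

Sum the exponent of each base dimension across the product:
  L: 2·[g]_L + [ϕ]_L + [r]_L + [v]_L = 2·(1) + (2) + (1) + (1) = 6
  T: 2·[g]_T + [ϕ]_T + [r]_T + [v]_T = 2·(-2) + (0) + (0) + (-1) = -5
Net dimensions [L⁶ T⁻⁵] ≠ [1] — not dimensionless.

no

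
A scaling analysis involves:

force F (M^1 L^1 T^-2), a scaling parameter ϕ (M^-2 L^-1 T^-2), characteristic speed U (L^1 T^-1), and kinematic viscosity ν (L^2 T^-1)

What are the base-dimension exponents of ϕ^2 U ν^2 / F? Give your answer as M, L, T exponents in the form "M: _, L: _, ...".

M: -5, L: 2, T: -5

Collect each base-dimension exponent across the product:
  M: −(1) + 2·(-2) + (0) + 2·(0) = -5
  L: −(1) + 2·(-1) + (1) + 2·(2) = 2
  T: −(-2) + 2·(-2) + (-1) + 2·(-1) = -5
So the dimensions are [M⁻⁵ L² T⁻⁵].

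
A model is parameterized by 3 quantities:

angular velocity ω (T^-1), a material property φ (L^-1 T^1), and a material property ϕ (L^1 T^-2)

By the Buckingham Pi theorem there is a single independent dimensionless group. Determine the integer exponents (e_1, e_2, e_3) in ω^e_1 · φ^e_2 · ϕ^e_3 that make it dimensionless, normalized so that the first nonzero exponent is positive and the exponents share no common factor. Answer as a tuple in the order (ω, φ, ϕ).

L: e_1·(0) + e_2·(-1) + e_3·(1) = 0
T: e_1·(-1) + e_2·(1) + e_3·(-2) = 0
Solving this homogeneous linear system for the smallest-integer solution (first nonzero entry positive) gives (1, -1, -1).

(1, -1, -1)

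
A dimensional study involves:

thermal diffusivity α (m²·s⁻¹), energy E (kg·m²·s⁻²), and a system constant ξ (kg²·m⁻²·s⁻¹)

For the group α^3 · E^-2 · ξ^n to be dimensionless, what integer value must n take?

1

Balance the M exponent: (2)·n from ξ, plus 3·(0) − 2·(1) = -2 from the rest, must sum to zero.
2n − 2 = 0, so n = 1.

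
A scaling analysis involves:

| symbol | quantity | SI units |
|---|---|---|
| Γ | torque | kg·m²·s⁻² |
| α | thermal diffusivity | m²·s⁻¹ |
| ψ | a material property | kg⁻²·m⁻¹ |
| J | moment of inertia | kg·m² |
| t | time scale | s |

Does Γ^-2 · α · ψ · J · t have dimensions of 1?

no

Sum the exponent of each base dimension across the product:
  M: −2·[Γ]_M + [α]_M + [ψ]_M + [J]_M + [t]_M = −2·(1) + (0) + (-2) + (1) + (0) = -3
  L: −2·[Γ]_L + [α]_L + [ψ]_L + [J]_L + [t]_L = −2·(2) + (2) + (-1) + (2) + (0) = -1
  T: −2·[Γ]_T + [α]_T + [ψ]_T + [J]_T + [t]_T = −2·(-2) + (-1) + (0) + (0) + (1) = 4
Net dimensions [M⁻³ L⁻¹ T⁴] ≠ [1] — not dimensionless.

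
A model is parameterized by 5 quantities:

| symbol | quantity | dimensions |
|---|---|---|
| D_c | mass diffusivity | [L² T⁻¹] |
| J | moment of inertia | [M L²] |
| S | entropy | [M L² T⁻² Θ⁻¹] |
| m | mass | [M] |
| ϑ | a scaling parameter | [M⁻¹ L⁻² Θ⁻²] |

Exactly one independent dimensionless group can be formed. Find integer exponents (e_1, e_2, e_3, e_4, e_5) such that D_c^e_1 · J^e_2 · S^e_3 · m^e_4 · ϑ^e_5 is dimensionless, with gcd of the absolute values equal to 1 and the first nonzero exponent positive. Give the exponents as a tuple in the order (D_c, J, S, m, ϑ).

(4, -1, -2, 4, 1)

M: e_1·(0) + e_2·(1) + e_3·(1) + e_4·(1) + e_5·(-1) = 0
L: e_1·(2) + e_2·(2) + e_3·(2) + e_4·(0) + e_5·(-2) = 0
T: e_1·(-1) + e_2·(0) + e_3·(-2) + e_4·(0) + e_5·(0) = 0
Θ: e_1·(0) + e_2·(0) + e_3·(-1) + e_4·(0) + e_5·(-2) = 0
Solving this homogeneous linear system for the smallest-integer solution (first nonzero entry positive) gives (4, -1, -2, 4, 1).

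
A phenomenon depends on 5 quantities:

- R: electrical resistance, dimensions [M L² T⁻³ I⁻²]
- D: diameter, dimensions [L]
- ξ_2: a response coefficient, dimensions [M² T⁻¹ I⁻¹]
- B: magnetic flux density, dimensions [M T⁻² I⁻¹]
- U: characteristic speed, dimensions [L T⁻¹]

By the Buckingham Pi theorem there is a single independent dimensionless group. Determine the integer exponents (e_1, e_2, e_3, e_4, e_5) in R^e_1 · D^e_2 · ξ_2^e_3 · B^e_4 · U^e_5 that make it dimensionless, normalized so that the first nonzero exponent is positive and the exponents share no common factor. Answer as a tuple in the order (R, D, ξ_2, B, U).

M: e_1·(1) + e_2·(0) + e_3·(2) + e_4·(1) + e_5·(0) = 0
L: e_1·(2) + e_2·(1) + e_3·(0) + e_4·(0) + e_5·(1) = 0
T: e_1·(-3) + e_2·(0) + e_3·(-1) + e_4·(-2) + e_5·(-1) = 0
I: e_1·(-2) + e_2·(0) + e_3·(-1) + e_4·(-1) + e_5·(0) = 0
Solving this homogeneous linear system for the smallest-integer solution (first nonzero entry positive) gives (1, -4, 1, -3, 2).

(1, -4, 1, -3, 2)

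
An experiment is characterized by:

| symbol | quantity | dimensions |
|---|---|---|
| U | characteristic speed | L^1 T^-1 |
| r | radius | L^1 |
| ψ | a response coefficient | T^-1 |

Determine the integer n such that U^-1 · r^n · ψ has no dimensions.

1

Balance the L exponent: (1)·n from r, plus −(1) + (0) = -1 from the rest, must sum to zero.
n − 1 = 0, so n = 1.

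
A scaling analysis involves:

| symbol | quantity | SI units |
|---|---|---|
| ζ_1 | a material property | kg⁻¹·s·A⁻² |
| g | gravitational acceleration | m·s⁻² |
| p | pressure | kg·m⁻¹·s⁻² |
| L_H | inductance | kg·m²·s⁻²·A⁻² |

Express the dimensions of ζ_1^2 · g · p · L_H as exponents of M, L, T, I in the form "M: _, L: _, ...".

M: 0, L: 2, T: -4, I: -6

Collect each base-dimension exponent across the product:
  M: 2·(-1) + (0) + (1) + (1) = 0
  L: 2·(0) + (1) + (-1) + (2) = 2
  T: 2·(1) + (-2) + (-2) + (-2) = -4
  I: 2·(-2) + (0) + (0) + (-2) = -6
So the dimensions are [L² T⁻⁴ I⁻⁶].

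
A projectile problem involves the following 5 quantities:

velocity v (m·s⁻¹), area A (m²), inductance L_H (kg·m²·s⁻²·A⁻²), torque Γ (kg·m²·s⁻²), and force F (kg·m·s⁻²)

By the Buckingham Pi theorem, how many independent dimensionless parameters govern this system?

There are 5 variables and 4 base dimensions (M, L, T, I).
The dimension matrix has rank 4.
Independent dimensionless groups: 5 − 4 = 1.

1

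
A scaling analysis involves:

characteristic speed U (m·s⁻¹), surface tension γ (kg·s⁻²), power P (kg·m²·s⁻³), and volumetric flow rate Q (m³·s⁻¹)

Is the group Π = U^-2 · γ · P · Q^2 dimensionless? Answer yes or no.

no

Sum the exponent of each base dimension across the product:
  M: −2·[U]_M + [γ]_M + [P]_M + 2·[Q]_M = −2·(0) + (1) + (1) + 2·(0) = 2
  L: −2·[U]_L + [γ]_L + [P]_L + 2·[Q]_L = −2·(1) + (0) + (2) + 2·(3) = 6
  T: −2·[U]_T + [γ]_T + [P]_T + 2·[Q]_T = −2·(-1) + (-2) + (-3) + 2·(-1) = -5
Net dimensions [M² L⁶ T⁻⁵] ≠ [1] — not dimensionless.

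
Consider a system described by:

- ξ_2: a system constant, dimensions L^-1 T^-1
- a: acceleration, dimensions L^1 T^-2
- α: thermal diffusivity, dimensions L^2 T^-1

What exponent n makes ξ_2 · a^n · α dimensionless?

-1

Balance the L exponent: (1)·n from a, plus (-1) + (2) = 1 from the rest, must sum to zero.
n + 1 = 0, so n = -1.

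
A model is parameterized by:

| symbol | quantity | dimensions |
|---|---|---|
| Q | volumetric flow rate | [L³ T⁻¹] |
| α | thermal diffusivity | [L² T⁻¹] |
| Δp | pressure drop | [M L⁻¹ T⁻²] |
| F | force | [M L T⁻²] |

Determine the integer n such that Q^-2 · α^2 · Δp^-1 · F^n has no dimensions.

1

Balance the M exponent: (1)·n from F, plus −2·(0) + 2·(0) − (1) = -1 from the rest, must sum to zero.
n − 1 = 0, so n = 1.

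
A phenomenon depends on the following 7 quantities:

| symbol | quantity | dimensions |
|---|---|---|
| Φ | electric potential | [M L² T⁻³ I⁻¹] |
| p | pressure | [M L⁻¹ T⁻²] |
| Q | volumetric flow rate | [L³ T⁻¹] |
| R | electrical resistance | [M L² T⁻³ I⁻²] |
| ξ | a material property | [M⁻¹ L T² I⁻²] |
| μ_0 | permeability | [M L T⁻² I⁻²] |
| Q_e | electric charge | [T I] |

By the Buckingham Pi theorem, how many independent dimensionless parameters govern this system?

There are 7 variables and 4 base dimensions (M, L, T, I).
The dimension matrix has rank 4.
Independent dimensionless groups: 7 − 4 = 3.

3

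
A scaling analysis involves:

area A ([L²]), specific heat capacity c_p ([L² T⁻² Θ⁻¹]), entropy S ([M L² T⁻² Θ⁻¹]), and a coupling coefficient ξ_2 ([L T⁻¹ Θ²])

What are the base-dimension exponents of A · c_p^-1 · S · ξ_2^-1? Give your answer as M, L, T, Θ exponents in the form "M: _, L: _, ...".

M: 1, L: 1, T: 1, Θ: -2

Collect each base-dimension exponent across the product:
  M: (0) − (0) + (1) − (0) = 1
  L: (2) − (2) + (2) − (1) = 1
  T: (0) − (-2) + (-2) − (-1) = 1
  Θ: (0) − (-1) + (-1) − (2) = -2
So the dimensions are [M L T Θ⁻²].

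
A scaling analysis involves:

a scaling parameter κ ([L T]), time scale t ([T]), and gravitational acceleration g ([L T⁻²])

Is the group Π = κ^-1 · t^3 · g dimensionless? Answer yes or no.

Sum the exponent of each base dimension across the product:
  L: −[κ]_L + 3·[t]_L + [g]_L = −(1) + 3·(0) + (1) = 0
  T: −[κ]_T + 3·[t]_T + [g]_T = −(1) + 3·(1) + (-2) = 0
All base exponents vanish — dimensionless.

yes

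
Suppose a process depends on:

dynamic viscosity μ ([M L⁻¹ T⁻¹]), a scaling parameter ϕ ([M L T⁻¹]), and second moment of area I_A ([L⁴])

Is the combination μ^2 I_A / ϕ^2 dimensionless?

yes

Sum the exponent of each base dimension across the product:
  M: 2·[μ]_M − 2·[ϕ]_M + [I_A]_M = 2·(1) − 2·(1) + (0) = 0
  L: 2·[μ]_L − 2·[ϕ]_L + [I_A]_L = 2·(-1) − 2·(1) + (4) = 0
  T: 2·[μ]_T − 2·[ϕ]_T + [I_A]_T = 2·(-1) − 2·(-1) + (0) = 0
All base exponents vanish — dimensionless.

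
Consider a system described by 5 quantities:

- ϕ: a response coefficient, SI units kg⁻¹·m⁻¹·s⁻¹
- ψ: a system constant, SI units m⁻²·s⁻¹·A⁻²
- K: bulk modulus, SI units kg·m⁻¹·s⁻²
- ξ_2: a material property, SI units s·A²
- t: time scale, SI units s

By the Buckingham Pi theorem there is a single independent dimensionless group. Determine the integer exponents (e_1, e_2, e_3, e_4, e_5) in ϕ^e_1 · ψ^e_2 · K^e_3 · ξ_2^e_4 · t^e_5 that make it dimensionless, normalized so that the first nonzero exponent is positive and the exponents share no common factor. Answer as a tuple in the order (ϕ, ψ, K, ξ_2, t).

M: e_1·(-1) + e_2·(0) + e_3·(1) + e_4·(0) + e_5·(0) = 0
L: e_1·(-1) + e_2·(-2) + e_3·(-1) + e_4·(0) + e_5·(0) = 0
T: e_1·(-1) + e_2·(-1) + e_3·(-2) + e_4·(1) + e_5·(1) = 0
I: e_1·(0) + e_2·(-2) + e_3·(0) + e_4·(2) + e_5·(0) = 0
Solving this homogeneous linear system for the smallest-integer solution (first nonzero entry positive) gives (1, -1, 1, -1, 3).

(1, -1, 1, -1, 3)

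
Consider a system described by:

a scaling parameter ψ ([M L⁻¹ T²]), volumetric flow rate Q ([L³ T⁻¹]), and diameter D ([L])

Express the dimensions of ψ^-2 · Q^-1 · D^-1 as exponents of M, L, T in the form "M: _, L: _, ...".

M: -2, L: -2, T: -3

Collect each base-dimension exponent across the product:
  M: −2·(1) − (0) − (0) = -2
  L: −2·(-1) − (3) − (1) = -2
  T: −2·(2) − (-1) − (0) = -3
So the dimensions are [M⁻² L⁻² T⁻³].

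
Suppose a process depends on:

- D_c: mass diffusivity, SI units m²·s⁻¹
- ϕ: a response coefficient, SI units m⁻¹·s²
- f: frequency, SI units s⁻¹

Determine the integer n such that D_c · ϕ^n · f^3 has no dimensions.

Balance the L exponent: (-1)·n from ϕ, plus (2) + 3·(0) = 2 from the rest, must sum to zero.
−n + 2 = 0, so n = 2.

2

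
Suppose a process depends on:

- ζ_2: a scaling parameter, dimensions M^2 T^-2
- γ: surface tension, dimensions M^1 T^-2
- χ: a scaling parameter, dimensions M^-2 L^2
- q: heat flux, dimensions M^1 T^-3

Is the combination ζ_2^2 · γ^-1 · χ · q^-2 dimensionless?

no

Sum the exponent of each base dimension across the product:
  M: 2·[ζ_2]_M − [γ]_M + [χ]_M − 2·[q]_M = 2·(2) − (1) + (-2) − 2·(1) = -1
  L: 2·[ζ_2]_L − [γ]_L + [χ]_L − 2·[q]_L = 2·(0) − (0) + (2) − 2·(0) = 2
  T: 2·[ζ_2]_T − [γ]_T + [χ]_T − 2·[q]_T = 2·(-2) − (-2) + (0) − 2·(-3) = 4
Net dimensions [M⁻¹ L² T⁴] ≠ [1] — not dimensionless.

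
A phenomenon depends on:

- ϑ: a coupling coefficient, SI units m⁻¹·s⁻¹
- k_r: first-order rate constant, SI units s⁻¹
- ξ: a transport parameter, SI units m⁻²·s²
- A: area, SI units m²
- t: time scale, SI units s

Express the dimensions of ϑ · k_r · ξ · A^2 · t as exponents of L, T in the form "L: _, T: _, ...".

Collect each base-dimension exponent across the product:
  L: (-1) + (0) + (-2) + 2·(2) + (0) = 1
  T: (-1) + (-1) + (2) + 2·(0) + (1) = 1
So the dimensions are [L T].

L: 1, T: 1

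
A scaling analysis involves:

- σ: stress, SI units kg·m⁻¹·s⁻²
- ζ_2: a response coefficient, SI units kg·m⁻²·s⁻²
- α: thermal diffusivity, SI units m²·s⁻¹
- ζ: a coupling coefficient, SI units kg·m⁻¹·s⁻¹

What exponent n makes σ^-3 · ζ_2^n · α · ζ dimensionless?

2

Balance the M exponent: (1)·n from ζ_2, plus −3·(1) + (0) + (1) = -2 from the rest, must sum to zero.
n − 2 = 0, so n = 2.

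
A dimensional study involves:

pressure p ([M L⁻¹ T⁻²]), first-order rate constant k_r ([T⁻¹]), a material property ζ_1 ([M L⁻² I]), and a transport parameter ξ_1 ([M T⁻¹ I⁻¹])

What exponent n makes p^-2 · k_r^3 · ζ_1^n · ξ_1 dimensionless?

1

Balance the M exponent: (1)·n from ζ_1, plus −2·(1) + 3·(0) + (1) = -1 from the rest, must sum to zero.
n − 1 = 0, so n = 1.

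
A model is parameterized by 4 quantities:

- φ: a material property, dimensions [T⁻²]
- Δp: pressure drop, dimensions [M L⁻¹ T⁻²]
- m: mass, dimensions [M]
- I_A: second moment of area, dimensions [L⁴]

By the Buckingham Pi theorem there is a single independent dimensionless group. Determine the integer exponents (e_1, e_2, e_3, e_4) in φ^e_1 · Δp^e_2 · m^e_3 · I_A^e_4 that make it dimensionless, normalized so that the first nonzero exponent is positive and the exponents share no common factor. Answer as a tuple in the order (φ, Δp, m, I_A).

(4, -4, 4, -1)

M: e_1·(0) + e_2·(1) + e_3·(1) + e_4·(0) = 0
L: e_1·(0) + e_2·(-1) + e_3·(0) + e_4·(4) = 0
T: e_1·(-2) + e_2·(-2) + e_3·(0) + e_4·(0) = 0
Solving this homogeneous linear system for the smallest-integer solution (first nonzero entry positive) gives (4, -4, 4, -1).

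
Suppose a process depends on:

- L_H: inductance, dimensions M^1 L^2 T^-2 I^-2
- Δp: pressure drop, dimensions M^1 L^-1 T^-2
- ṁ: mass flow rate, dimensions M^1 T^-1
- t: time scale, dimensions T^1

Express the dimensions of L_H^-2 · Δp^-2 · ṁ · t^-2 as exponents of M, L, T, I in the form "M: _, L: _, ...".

M: -3, L: -2, T: 5, I: 4

Collect each base-dimension exponent across the product:
  M: −2·(1) − 2·(1) + (1) − 2·(0) = -3
  L: −2·(2) − 2·(-1) + (0) − 2·(0) = -2
  T: −2·(-2) − 2·(-2) + (-1) − 2·(1) = 5
  I: −2·(-2) − 2·(0) + (0) − 2·(0) = 4
So the dimensions are [M⁻³ L⁻² T⁵ I⁴].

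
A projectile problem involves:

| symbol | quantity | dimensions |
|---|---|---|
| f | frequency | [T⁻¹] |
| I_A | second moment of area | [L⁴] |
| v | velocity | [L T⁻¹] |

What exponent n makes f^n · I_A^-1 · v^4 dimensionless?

Balance the T exponent: (-1)·n from f, plus −(0) + 4·(-1) = -4 from the rest, must sum to zero.
−n − 4 = 0, so n = -4.

-4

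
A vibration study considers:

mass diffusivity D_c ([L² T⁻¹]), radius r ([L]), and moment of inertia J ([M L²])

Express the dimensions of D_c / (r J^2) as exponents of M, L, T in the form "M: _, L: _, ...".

M: -2, L: -3, T: -1

Collect each base-dimension exponent across the product:
  M: (0) − (0) − 2·(1) = -2
  L: (2) − (1) − 2·(2) = -3
  T: (-1) − (0) − 2·(0) = -1
So the dimensions are [M⁻² L⁻³ T⁻¹].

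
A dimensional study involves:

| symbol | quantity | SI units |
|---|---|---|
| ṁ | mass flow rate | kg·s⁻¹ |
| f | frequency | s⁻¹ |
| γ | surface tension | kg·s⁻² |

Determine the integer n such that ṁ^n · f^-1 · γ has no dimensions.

-1

Balance the M exponent: (1)·n from ṁ, plus −(0) + (1) = 1 from the rest, must sum to zero.
n + 1 = 0, so n = -1.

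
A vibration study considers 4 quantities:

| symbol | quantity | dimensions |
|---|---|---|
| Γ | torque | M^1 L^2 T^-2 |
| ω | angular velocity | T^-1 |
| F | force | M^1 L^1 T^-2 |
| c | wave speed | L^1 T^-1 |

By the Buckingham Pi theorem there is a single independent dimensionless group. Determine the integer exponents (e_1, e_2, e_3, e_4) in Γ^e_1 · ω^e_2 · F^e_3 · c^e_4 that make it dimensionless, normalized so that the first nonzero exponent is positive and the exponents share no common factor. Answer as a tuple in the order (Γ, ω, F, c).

(1, 1, -1, -1)

M: e_1·(1) + e_2·(0) + e_3·(1) + e_4·(0) = 0
L: e_1·(2) + e_2·(0) + e_3·(1) + e_4·(1) = 0
T: e_1·(-2) + e_2·(-1) + e_3·(-2) + e_4·(-1) = 0
Solving this homogeneous linear system for the smallest-integer solution (first nonzero entry positive) gives (1, 1, -1, -1).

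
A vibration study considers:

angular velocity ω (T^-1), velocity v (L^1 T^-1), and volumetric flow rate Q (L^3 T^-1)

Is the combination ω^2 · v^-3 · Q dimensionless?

Sum the exponent of each base dimension across the product:
  L: 2·[ω]_L − 3·[v]_L + [Q]_L = 2·(0) − 3·(1) + (3) = 0
  T: 2·[ω]_T − 3·[v]_T + [Q]_T = 2·(-1) − 3·(-1) + (-1) = 0
All base exponents vanish — dimensionless.

yes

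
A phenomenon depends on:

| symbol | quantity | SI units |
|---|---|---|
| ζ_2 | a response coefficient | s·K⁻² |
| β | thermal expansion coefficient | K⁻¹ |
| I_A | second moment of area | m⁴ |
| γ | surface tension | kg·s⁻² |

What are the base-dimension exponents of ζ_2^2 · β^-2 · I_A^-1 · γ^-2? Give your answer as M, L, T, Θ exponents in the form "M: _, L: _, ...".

Collect each base-dimension exponent across the product:
  M: 2·(0) − 2·(0) − (0) − 2·(1) = -2
  L: 2·(0) − 2·(0) − (4) − 2·(0) = -4
  T: 2·(1) − 2·(0) − (0) − 2·(-2) = 6
  Θ: 2·(-2) − 2·(-1) − (0) − 2·(0) = -2
So the dimensions are [M⁻² L⁻⁴ T⁶ Θ⁻²].

M: -2, L: -4, T: 6, Θ: -2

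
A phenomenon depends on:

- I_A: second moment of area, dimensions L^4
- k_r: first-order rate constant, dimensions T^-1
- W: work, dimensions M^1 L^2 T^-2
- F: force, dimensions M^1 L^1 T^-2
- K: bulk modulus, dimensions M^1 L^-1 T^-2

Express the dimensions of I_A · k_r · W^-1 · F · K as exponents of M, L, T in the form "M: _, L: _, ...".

M: 1, L: 2, T: -3

Collect each base-dimension exponent across the product:
  M: (0) + (0) − (1) + (1) + (1) = 1
  L: (4) + (0) − (2) + (1) + (-1) = 2
  T: (0) + (-1) − (-2) + (-2) + (-2) = -3
So the dimensions are [M L² T⁻³].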